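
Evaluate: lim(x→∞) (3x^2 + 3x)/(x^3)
This is an ∞/∞ indeterminate form.

Apply L'Hôpital's rule: differentiate numerator and denominator separately.
  f(x) = 3·x^2 + 3·x   ⇒   f'(x) = 6·x + 3
  g(x) = x^3   ⇒   g'(x) = 3·x^2
  lim(x→∞) f'(x)/g'(x) = lim(x→∞) (6·x + 3)/(3·x^2)
  = 0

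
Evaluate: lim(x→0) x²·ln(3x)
This is a 0·∞ indeterminate form.

Rewrite 0·∞ as a quotient (0/0 or ∞/∞ form), then apply L'Hôpital's rule:
  lim(x→0) x²·ln(3x) = 0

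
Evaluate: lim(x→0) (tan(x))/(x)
This is a 0/0 indeterminate form.

Apply L'Hôpital's rule: differentiate numerator and denominator separately.
  f(x) = tan(x)   ⇒   f'(x) = tan(x)^2 + 1
  g(x) = x   ⇒   g'(x) = 1
  lim(x→0) f'(x)/g'(x) = lim(x→0) (tan(x)^2 + 1)/(1)
  = 1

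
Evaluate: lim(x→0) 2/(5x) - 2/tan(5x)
This is an ∞-∞ indeterminate form.

Combine fractions or rationalize to convert ∞-∞ to 0/0 form:
  lim(x→0) 2/(5x) - 2/tan(5x) = 0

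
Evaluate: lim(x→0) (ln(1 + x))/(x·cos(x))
This is a 0/0 indeterminate form.

Apply L'Hôpital's rule: differentiate numerator and denominator separately.
  f(x) = ln(x + 1)   ⇒   f'(x) = 1/(x + 1)
  g(x) = x·cos(x)   ⇒   g'(x) = -x·sin(x) + cos(x)
  lim(x→0) f'(x)/g'(x) = lim(x→0) (1/(x + 1))/(-x·sin(x) + cos(x))
  = 1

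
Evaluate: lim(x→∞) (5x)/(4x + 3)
This is an ∞/∞ indeterminate form.

Apply L'Hôpital's rule: differentiate numerator and denominator separately.
  f(x) = 5·x   ⇒   f'(x) = 5
  g(x) = 4·x + 3   ⇒   g'(x) = 4
  lim(x→∞) f'(x)/g'(x) = lim(x→∞) (5)/(4)
  = 5/4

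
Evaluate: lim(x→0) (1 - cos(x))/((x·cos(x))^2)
This is a 0/0 indeterminate form.

Apply L'Hôpital's rule: differentiate numerator and denominator separately.
  f(x) = 1 - cos(x)   ⇒   f'(x) = sin(x)
  g(x) = x^2·cos(x)^2   ⇒   g'(x) = -2·x^2·sin(x)·cos(x) + 2·x·cos(x)^2
  lim(x→0) f'(x)/g'(x) = lim(x→0) (sin(x))/(-2·x^2·sin(x)·cos(x) + 2·x·cos(x)^2)
  = 1/2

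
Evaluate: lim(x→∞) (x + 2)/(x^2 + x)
This is an ∞/∞ indeterminate form.

Apply L'Hôpital's rule: differentiate numerator and denominator separately.
  f(x) = x + 2   ⇒   f'(x) = 1
  g(x) = x^2 + x   ⇒   g'(x) = 2·x + 1
  lim(x→∞) f'(x)/g'(x) = lim(x→∞) (1)/(2·x + 1)
  = 0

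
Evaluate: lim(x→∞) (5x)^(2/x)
This is an exponential indeterminate form.

For exponential indeterminate forms, take the natural log:
  Let L = lim(x→∞) (5x)^(2/x)
  Then ln(L) = lim(x→∞) [exponent × ln(base)]
  Evaluate using L'Hôpital or standard limits, then exponentiate.
  L = 1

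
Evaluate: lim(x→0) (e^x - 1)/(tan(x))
This is a 0/0 indeterminate form.

Apply L'Hôpital's rule: differentiate numerator and denominator separately.
  f(x) = e^(x) - 1   ⇒   f'(x) = e^(x)
  g(x) = tan(x)   ⇒   g'(x) = tan(x)^2 + 1
  lim(x→0) f'(x)/g'(x) = lim(x→0) (e^(x))/(tan(x)^2 + 1)
  = 1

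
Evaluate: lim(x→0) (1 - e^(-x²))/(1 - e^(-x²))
This is a 0/0 indeterminate form.

Apply L'Hôpital's rule: differentiate numerator and denominator separately.
  f(x) = 1 - e^(-x^2)   ⇒   f'(x) = 2·x·e^(-x^2)
  g(x) = 1 - e^(-x^2)   ⇒   g'(x) = 2·x·e^(-x^2)
  lim(x→0) f'(x)/g'(x) = lim(x→0) (2·x·e^(-x^2))/(2·x·e^(-x^2))
  = 1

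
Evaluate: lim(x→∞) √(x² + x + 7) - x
This is an ∞-∞ indeterminate form.

Combine fractions or rationalize to convert ∞-∞ to 0/0 form:
  lim(x→∞) √(x² + x + 7) - x = 1/2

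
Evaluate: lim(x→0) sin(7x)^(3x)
This is an exponential indeterminate form.

For exponential indeterminate forms, take the natural log:
  Let L = lim(x→0) sin(7x)^(3x)
  Then ln(L) = lim(x→0) [exponent × ln(base)]
  Evaluate using L'Hôpital or standard limits, then exponentiate.
  L = 1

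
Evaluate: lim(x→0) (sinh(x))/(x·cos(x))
This is a 0/0 indeterminate form.

Apply L'Hôpital's rule: differentiate numerator and denominator separately.
  f(x) = sinh(x)   ⇒   f'(x) = cosh(x)
  g(x) = x·cos(x)   ⇒   g'(x) = -x·sin(x) + cos(x)
  lim(x→0) f'(x)/g'(x) = lim(x→0) (cosh(x))/(-x·sin(x) + cos(x))
  = 1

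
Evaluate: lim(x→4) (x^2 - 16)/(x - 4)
This is a standard limit.

Factor or rationalize the expression:
  lim(x→4) (x^2 - 16)/(x - 4) = 8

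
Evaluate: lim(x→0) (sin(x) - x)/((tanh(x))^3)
This is a 0/0 indeterminate form.

Apply L'Hôpital's rule: differentiate numerator and denominator separately.
  f(x) = -x + sin(x)   ⇒   f'(x) = cos(x) - 1
  g(x) = tanh(x)^3   ⇒   g'(x) = (3 - 3·tanh(x)^2)·tanh(x)^2
  lim(x→0) f'(x)/g'(x) = lim(x→0) (cos(x) - 1)/((3 - 3·tanh(x)^2)·tanh(x)^2)
  = -1/6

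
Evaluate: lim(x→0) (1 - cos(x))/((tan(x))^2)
This is a 0/0 indeterminate form.

Apply L'Hôpital's rule: differentiate numerator and denominator separately.
  f(x) = 1 - cos(x)   ⇒   f'(x) = sin(x)
  g(x) = tan(x)^2   ⇒   g'(x) = (2·tan(x)^2 + 2)·tan(x)
  lim(x→0) f'(x)/g'(x) = lim(x→0) (sin(x))/((2·tan(x)^2 + 2)·tan(x))
  = 1/2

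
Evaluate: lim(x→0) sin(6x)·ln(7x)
This is a 0·∞ indeterminate form.

Rewrite 0·∞ as a quotient (0/0 or ∞/∞ form), then apply L'Hôpital's rule:
  lim(x→0) sin(6x)·ln(7x) = 0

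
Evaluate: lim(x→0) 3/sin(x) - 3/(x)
This is an ∞-∞ indeterminate form.

Combine fractions or rationalize to convert ∞-∞ to 0/0 form:
  lim(x→0) 3/sin(x) - 3/(x) = 0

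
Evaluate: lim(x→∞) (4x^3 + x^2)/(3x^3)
This is an ∞/∞ indeterminate form.

Apply L'Hôpital's rule: differentiate numerator and denominator separately.
  f(x) = 4·x^3 + x^2   ⇒   f'(x) = 12·x^2 + 2·x
  g(x) = 3·x^3   ⇒   g'(x) = 9·x^2
  lim(x→∞) f'(x)/g'(x) = lim(x→∞) (12·x^2 + 2·x)/(9·x^2)
  = 4/3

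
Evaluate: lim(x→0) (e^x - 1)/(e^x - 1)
This is a 0/0 indeterminate form.

Apply L'Hôpital's rule: differentiate numerator and denominator separately.
  f(x) = e^(x) - 1   ⇒   f'(x) = e^(x)
  g(x) = e^(x) - 1   ⇒   g'(x) = e^(x)
  lim(x→0) f'(x)/g'(x) = lim(x→0) (e^(x))/(e^(x))
  = 1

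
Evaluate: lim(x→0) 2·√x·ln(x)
This is a 0·∞ indeterminate form.

Rewrite 0·∞ as a quotient (0/0 or ∞/∞ form), then apply L'Hôpital's rule:
  lim(x→0) 2·√x·ln(x) = 0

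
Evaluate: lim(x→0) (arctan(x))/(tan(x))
This is a 0/0 indeterminate form.

Apply L'Hôpital's rule: differentiate numerator and denominator separately.
  f(x) = atan(x)   ⇒   f'(x) = 1/(x^2 + 1)
  g(x) = tan(x)   ⇒   g'(x) = tan(x)^2 + 1
  lim(x→0) f'(x)/g'(x) = lim(x→0) (1/(x^2 + 1))/(tan(x)^2 + 1)
  = 1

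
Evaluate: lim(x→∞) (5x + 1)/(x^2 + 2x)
This is an ∞/∞ indeterminate form.

Apply L'Hôpital's rule: differentiate numerator and denominator separately.
  f(x) = 5·x + 1   ⇒   f'(x) = 5
  g(x) = x^2 + 2·x   ⇒   g'(x) = 2·x + 2
  lim(x→∞) f'(x)/g'(x) = lim(x→∞) (5)/(2·x + 2)
  = 0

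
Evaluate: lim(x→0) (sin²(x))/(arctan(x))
This is a 0/0 indeterminate form.

Apply L'Hôpital's rule: differentiate numerator and denominator separately.
  f(x) = sin(x)^2   ⇒   f'(x) = 2·sin(x)·cos(x)
  g(x) = atan(x)   ⇒   g'(x) = 1/(x^2 + 1)
  lim(x→0) f'(x)/g'(x) = lim(x→0) (2·sin(x)·cos(x))/(1/(x^2 + 1))
  = 0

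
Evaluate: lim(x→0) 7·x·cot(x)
This is a 0·∞ indeterminate form.

Rewrite 0·∞ as a quotient (0/0 or ∞/∞ form), then apply L'Hôpital's rule:
  lim(x→0) 7·x·cot(x) = 7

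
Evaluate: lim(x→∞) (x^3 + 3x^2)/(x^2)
This is an ∞/∞ indeterminate form.

Apply L'Hôpital's rule: differentiate numerator and denominator separately.
  f(x) = x^3 + 3·x^2   ⇒   f'(x) = 3·x^2 + 6·x
  g(x) = x^2   ⇒   g'(x) = 2·x
  lim(x→∞) f'(x)/g'(x) = lim(x→∞) (3·x^2 + 6·x)/(2·x)
  = ∞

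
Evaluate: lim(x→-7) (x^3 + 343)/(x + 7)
This is a standard limit.

Factor or rationalize the expression:
  lim(x→-7) (x^3 + 343)/(x + 7) = 147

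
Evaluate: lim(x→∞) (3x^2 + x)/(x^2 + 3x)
This is an ∞/∞ indeterminate form.

Apply L'Hôpital's rule: differentiate numerator and denominator separately.
  f(x) = 3·x^2 + x   ⇒   f'(x) = 6·x + 1
  g(x) = x^2 + 3·x   ⇒   g'(x) = 2·x + 3
  lim(x→∞) f'(x)/g'(x) = lim(x→∞) (6·x + 1)/(2·x + 3)
  = 3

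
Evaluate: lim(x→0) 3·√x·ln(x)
This is a 0·∞ indeterminate form.

Rewrite 0·∞ as a quotient (0/0 or ∞/∞ form), then apply L'Hôpital's rule:
  lim(x→0) 3·√x·ln(x) = 0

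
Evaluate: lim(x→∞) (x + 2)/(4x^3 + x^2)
This is an ∞/∞ indeterminate form.

Apply L'Hôpital's rule: differentiate numerator and denominator separately.
  f(x) = x + 2   ⇒   f'(x) = 1
  g(x) = 4·x^3 + x^2   ⇒   g'(x) = 12·x^2 + 2·x
  lim(x→∞) f'(x)/g'(x) = lim(x→∞) (1)/(12·x^2 + 2·x)
  = 0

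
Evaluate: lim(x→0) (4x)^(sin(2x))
This is an exponential indeterminate form.

For exponential indeterminate forms, take the natural log:
  Let L = lim(x→0) (4x)^(sin(2x))
  Then ln(L) = lim(x→0) [exponent × ln(base)]
  Evaluate using L'Hôpital or standard limits, then exponentiate.
  L = 1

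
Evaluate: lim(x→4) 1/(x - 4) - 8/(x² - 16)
This is an ∞-∞ indeterminate form.

Combine fractions or rationalize to convert ∞-∞ to 0/0 form:
  lim(x→4) 1/(x - 4) - 8/(x² - 16) = 1/8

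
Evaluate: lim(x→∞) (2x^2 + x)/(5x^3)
This is an ∞/∞ indeterminate form.

Apply L'Hôpital's rule: differentiate numerator and denominator separately.
  f(x) = 2·x^2 + x   ⇒   f'(x) = 4·x + 1
  g(x) = 5·x^3   ⇒   g'(x) = 15·x^2
  lim(x→∞) f'(x)/g'(x) = lim(x→∞) (4·x + 1)/(15·x^2)
  = 0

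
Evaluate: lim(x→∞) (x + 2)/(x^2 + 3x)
This is an ∞/∞ indeterminate form.

Apply L'Hôpital's rule: differentiate numerator and denominator separately.
  f(x) = x + 2   ⇒   f'(x) = 1
  g(x) = x^2 + 3·x   ⇒   g'(x) = 2·x + 3
  lim(x→∞) f'(x)/g'(x) = lim(x→∞) (1)/(2·x + 3)
  = 0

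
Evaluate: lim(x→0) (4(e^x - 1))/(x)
This is a 0/0 indeterminate form.

Apply L'Hôpital's rule: differentiate numerator and denominator separately.
  f(x) = 4·e^(x) - 4   ⇒   f'(x) = 4·e^(x)
  g(x) = x   ⇒   g'(x) = 1
  lim(x→0) f'(x)/g'(x) = lim(x→0) (4·e^(x))/(1)
  = 4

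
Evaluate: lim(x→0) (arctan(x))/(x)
This is a 0/0 indeterminate form.

Apply L'Hôpital's rule: differentiate numerator and denominator separately.
  f(x) = atan(x)   ⇒   f'(x) = 1/(x^2 + 1)
  g(x) = x   ⇒   g'(x) = 1
  lim(x→0) f'(x)/g'(x) = lim(x→0) (1/(x^2 + 1))/(1)
  = 1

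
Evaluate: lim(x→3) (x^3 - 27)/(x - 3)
This is a standard limit.

Factor or rationalize the expression:
  lim(x→3) (x^3 - 27)/(x - 3) = 27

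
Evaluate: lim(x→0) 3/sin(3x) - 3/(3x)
This is an ∞-∞ indeterminate form.

Combine fractions or rationalize to convert ∞-∞ to 0/0 form:
  lim(x→0) 3/sin(3x) - 3/(3x) = 0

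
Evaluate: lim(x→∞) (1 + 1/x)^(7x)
This is an exponential indeterminate form.

For exponential indeterminate forms, take the natural log:
  Let L = lim(x→∞) (1 + 1/x)^(7x)
  Then ln(L) = lim(x→∞) [exponent × ln(base)]
  Evaluate using L'Hôpital or standard limits, then exponentiate.
  L = e^(7)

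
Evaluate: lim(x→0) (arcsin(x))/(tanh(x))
This is a 0/0 indeterminate form.

Apply L'Hôpital's rule: differentiate numerator and denominator separately.
  f(x) = asin(x)   ⇒   f'(x) = 1/sqrt(1 - x^2)
  g(x) = tanh(x)   ⇒   g'(x) = 1 - tanh(x)^2
  lim(x→0) f'(x)/g'(x) = lim(x→0) (1/sqrt(1 - x^2))/(1 - tanh(x)^2)
  = 1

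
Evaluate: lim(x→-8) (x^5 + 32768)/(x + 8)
This is a standard limit.

Factor or rationalize the expression:
  lim(x→-8) (x^5 + 32768)/(x + 8) = 20480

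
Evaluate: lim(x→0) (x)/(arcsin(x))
This is a 0/0 indeterminate form.

Apply L'Hôpital's rule: differentiate numerator and denominator separately.
  f(x) = x   ⇒   f'(x) = 1
  g(x) = asin(x)   ⇒   g'(x) = 1/sqrt(1 - x^2)
  lim(x→0) f'(x)/g'(x) = lim(x→0) (1)/(1/sqrt(1 - x^2))
  = 1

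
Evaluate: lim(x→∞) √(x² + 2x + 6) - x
This is an ∞-∞ indeterminate form.

Combine fractions or rationalize to convert ∞-∞ to 0/0 form:
  lim(x→∞) √(x² + 2x + 6) - x = 1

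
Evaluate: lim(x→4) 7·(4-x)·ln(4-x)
This is a 0·∞ indeterminate form.

Rewrite 0·∞ as a quotient (0/0 or ∞/∞ form), then apply L'Hôpital's rule:
  lim(x→4) 7·(4-x)·ln(4-x) = 0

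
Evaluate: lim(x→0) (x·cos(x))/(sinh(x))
This is a 0/0 indeterminate form.

Apply L'Hôpital's rule: differentiate numerator and denominator separately.
  f(x) = x·cos(x)   ⇒   f'(x) = -x·sin(x) + cos(x)
  g(x) = sinh(x)   ⇒   g'(x) = cosh(x)
  lim(x→0) f'(x)/g'(x) = lim(x→0) (-x·sin(x) + cos(x))/(cosh(x))
  = 1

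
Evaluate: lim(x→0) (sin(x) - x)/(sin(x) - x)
This is a 0/0 indeterminate form.

Apply L'Hôpital's rule: differentiate numerator and denominator separately.
  f(x) = -x + sin(x)   ⇒   f'(x) = cos(x) - 1
  g(x) = -x + sin(x)   ⇒   g'(x) = cos(x) - 1
  lim(x→0) f'(x)/g'(x) = lim(x→0) (cos(x) - 1)/(cos(x) - 1)
  = 1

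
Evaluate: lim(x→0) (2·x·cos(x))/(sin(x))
This is a 0/0 indeterminate form.

Apply L'Hôpital's rule: differentiate numerator and denominator separately.
  f(x) = 2·x·cos(x)   ⇒   f'(x) = -2·x·sin(x) + 2·cos(x)
  g(x) = sin(x)   ⇒   g'(x) = cos(x)
  lim(x→0) f'(x)/g'(x) = lim(x→0) (-2·x·sin(x) + 2·cos(x))/(cos(x))
  = 2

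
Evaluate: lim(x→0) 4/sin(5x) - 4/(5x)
This is an ∞-∞ indeterminate form.

Combine fractions or rationalize to convert ∞-∞ to 0/0 form:
  lim(x→0) 4/sin(5x) - 4/(5x) = 0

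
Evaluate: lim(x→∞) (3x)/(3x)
This is an ∞/∞ indeterminate form.

Apply L'Hôpital's rule: differentiate numerator and denominator separately.
  f(x) = 3·x   ⇒   f'(x) = 3
  g(x) = 3·x   ⇒   g'(x) = 3
  lim(x→∞) f'(x)/g'(x) = lim(x→∞) (3)/(3)
  = 1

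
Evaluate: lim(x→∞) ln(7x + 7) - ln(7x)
This is an ∞-∞ indeterminate form.

Combine fractions or rationalize to convert ∞-∞ to 0/0 form:
  lim(x→∞) ln(7x + 7) - ln(7x) = 0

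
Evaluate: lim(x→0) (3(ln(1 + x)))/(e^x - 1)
This is a 0/0 indeterminate form.

Apply L'Hôpital's rule: differentiate numerator and denominator separately.
  f(x) = 3·ln(x + 1)   ⇒   f'(x) = 3/(x + 1)
  g(x) = e^(x) - 1   ⇒   g'(x) = e^(x)
  lim(x→0) f'(x)/g'(x) = lim(x→0) (3/(x + 1))/(e^(x))
  = 3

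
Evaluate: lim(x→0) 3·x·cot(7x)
This is a 0·∞ indeterminate form.

Rewrite 0·∞ as a quotient (0/0 or ∞/∞ form), then apply L'Hôpital's rule:
  lim(x→0) 3·x·cot(7x) = 3/7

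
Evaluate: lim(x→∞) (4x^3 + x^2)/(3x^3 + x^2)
This is an ∞/∞ indeterminate form.

Apply L'Hôpital's rule: differentiate numerator and denominator separately.
  f(x) = 4·x^3 + x^2   ⇒   f'(x) = 12·x^2 + 2·x
  g(x) = 3·x^3 + x^2   ⇒   g'(x) = 9·x^2 + 2·x
  lim(x→∞) f'(x)/g'(x) = lim(x→∞) (12·x^2 + 2·x)/(9·x^2 + 2·x)
  = 4/3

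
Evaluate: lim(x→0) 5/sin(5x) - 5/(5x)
This is an ∞-∞ indeterminate form.

Combine fractions or rationalize to convert ∞-∞ to 0/0 form:
  lim(x→0) 5/sin(5x) - 5/(5x) = 0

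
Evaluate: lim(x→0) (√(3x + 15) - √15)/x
This is a standard limit.

Factor or rationalize the expression:
  lim(x→0) (√(3x + 15) - √15)/x = sqrt(15)/10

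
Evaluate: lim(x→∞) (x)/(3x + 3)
This is an ∞/∞ indeterminate form.

Apply L'Hôpital's rule: differentiate numerator and denominator separately.
  f(x) = x   ⇒   f'(x) = 1
  g(x) = 3·x + 3   ⇒   g'(x) = 3
  lim(x→∞) f'(x)/g'(x) = lim(x→∞) (1)/(3)
  = 1/3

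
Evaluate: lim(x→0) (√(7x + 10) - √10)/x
This is a standard limit.

Factor or rationalize the expression:
  lim(x→0) (√(7x + 10) - √10)/x = 7·sqrt(10)/20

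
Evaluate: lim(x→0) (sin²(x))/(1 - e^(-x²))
This is a 0/0 indeterminate form.

Apply L'Hôpital's rule: differentiate numerator and denominator separately.
  f(x) = sin(x)^2   ⇒   f'(x) = 2·sin(x)·cos(x)
  g(x) = 1 - e^(-x^2)   ⇒   g'(x) = 2·x·e^(-x^2)
  lim(x→0) f'(x)/g'(x) = lim(x→0) (2·sin(x)·cos(x))/(2·x·e^(-x^2))
  = 1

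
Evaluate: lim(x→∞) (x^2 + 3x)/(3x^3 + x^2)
This is an ∞/∞ indeterminate form.

Apply L'Hôpital's rule: differentiate numerator and denominator separately.
  f(x) = x^2 + 3·x   ⇒   f'(x) = 2·x + 3
  g(x) = 3·x^3 + x^2   ⇒   g'(x) = 9·x^2 + 2·x
  lim(x→∞) f'(x)/g'(x) = lim(x→∞) (2·x + 3)/(9·x^2 + 2·x)
  = 0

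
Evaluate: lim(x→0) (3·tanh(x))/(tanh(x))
This is a 0/0 indeterminate form.

Apply L'Hôpital's rule: differentiate numerator and denominator separately.
  f(x) = 3·tanh(x)   ⇒   f'(x) = 3 - 3·tanh(x)^2
  g(x) = tanh(x)   ⇒   g'(x) = 1 - tanh(x)^2
  lim(x→0) f'(x)/g'(x) = lim(x→0) (3 - 3·tanh(x)^2)/(1 - tanh(x)^2)
  = 3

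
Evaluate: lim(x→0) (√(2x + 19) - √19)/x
This is a standard limit.

Factor or rationalize the expression:
  lim(x→0) (√(2x + 19) - √19)/x = sqrt(19)/19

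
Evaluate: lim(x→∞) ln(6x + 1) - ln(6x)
This is an ∞-∞ indeterminate form.

Combine fractions or rationalize to convert ∞-∞ to 0/0 form:
  lim(x→∞) ln(6x + 1) - ln(6x) = 0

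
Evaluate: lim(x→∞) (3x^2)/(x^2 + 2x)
This is an ∞/∞ indeterminate form.

Apply L'Hôpital's rule: differentiate numerator and denominator separately.
  f(x) = 3·x^2   ⇒   f'(x) = 6·x
  g(x) = x^2 + 2·x   ⇒   g'(x) = 2·x + 2
  lim(x→∞) f'(x)/g'(x) = lim(x→∞) (6·x)/(2·x + 2)
  = 3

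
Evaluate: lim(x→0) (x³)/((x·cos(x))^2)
This is a 0/0 indeterminate form.

Apply L'Hôpital's rule: differentiate numerator and denominator separately.
  f(x) = x^3   ⇒   f'(x) = 3·x^2
  g(x) = x^2·cos(x)^2   ⇒   g'(x) = -2·x^2·sin(x)·cos(x) + 2·x·cos(x)^2
  lim(x→0) f'(x)/g'(x) = lim(x→0) (3·x^2)/(-2·x^2·sin(x)·cos(x) + 2·x·cos(x)^2)
  = 0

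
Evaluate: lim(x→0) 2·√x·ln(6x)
This is a 0·∞ indeterminate form.

Rewrite 0·∞ as a quotient (0/0 or ∞/∞ form), then apply L'Hôpital's rule:
  lim(x→0) 2·√x·ln(6x) = 0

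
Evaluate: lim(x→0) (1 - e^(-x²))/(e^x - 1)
This is a 0/0 indeterminate form.

Apply L'Hôpital's rule: differentiate numerator and denominator separately.
  f(x) = 1 - e^(-x^2)   ⇒   f'(x) = 2·x·e^(-x^2)
  g(x) = e^(x) - 1   ⇒   g'(x) = e^(x)
  lim(x→0) f'(x)/g'(x) = lim(x→0) (2·x·e^(-x^2))/(e^(x))
  = 0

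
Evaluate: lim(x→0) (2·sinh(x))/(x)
This is a 0/0 indeterminate form.

Apply L'Hôpital's rule: differentiate numerator and denominator separately.
  f(x) = 2·sinh(x)   ⇒   f'(x) = 2·cosh(x)
  g(x) = x   ⇒   g'(x) = 1
  lim(x→0) f'(x)/g'(x) = lim(x→0) (2·cosh(x))/(1)
  = 2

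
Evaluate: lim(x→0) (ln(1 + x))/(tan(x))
This is a 0/0 indeterminate form.

Apply L'Hôpital's rule: differentiate numerator and denominator separately.
  f(x) = ln(x + 1)   ⇒   f'(x) = 1/(x + 1)
  g(x) = tan(x)   ⇒   g'(x) = tan(x)^2 + 1
  lim(x→0) f'(x)/g'(x) = lim(x→0) (1/(x + 1))/(tan(x)^2 + 1)
  = 1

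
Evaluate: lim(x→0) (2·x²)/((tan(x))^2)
This is a 0/0 indeterminate form.

Apply L'Hôpital's rule: differentiate numerator and denominator separately.
  f(x) = 2·x^2   ⇒   f'(x) = 4·x
  g(x) = tan(x)^2   ⇒   g'(x) = (2·tan(x)^2 + 2)·tan(x)
  lim(x→0) f'(x)/g'(x) = lim(x→0) (4·x)/((2·tan(x)^2 + 2)·tan(x))
  = 2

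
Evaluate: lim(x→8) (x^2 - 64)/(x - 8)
This is a standard limit.

Factor or rationalize the expression:
  lim(x→8) (x^2 - 64)/(x - 8) = 16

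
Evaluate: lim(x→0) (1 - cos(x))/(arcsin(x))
This is a 0/0 indeterminate form.

Apply L'Hôpital's rule: differentiate numerator and denominator separately.
  f(x) = 1 - cos(x)   ⇒   f'(x) = sin(x)
  g(x) = asin(x)   ⇒   g'(x) = 1/sqrt(1 - x^2)
  lim(x→0) f'(x)/g'(x) = lim(x→0) (sin(x))/(1/sqrt(1 - x^2))
  = 0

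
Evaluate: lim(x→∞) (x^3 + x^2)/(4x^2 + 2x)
This is an ∞/∞ indeterminate form.

Apply L'Hôpital's rule: differentiate numerator and denominator separately.
  f(x) = x^3 + x^2   ⇒   f'(x) = 3·x^2 + 2·x
  g(x) = 4·x^2 + 2·x   ⇒   g'(x) = 8·x + 2
  lim(x→∞) f'(x)/g'(x) = lim(x→∞) (3·x^2 + 2·x)/(8·x + 2)
  = ∞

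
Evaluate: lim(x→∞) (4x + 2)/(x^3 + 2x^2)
This is an ∞/∞ indeterminate form.

Apply L'Hôpital's rule: differentiate numerator and denominator separately.
  f(x) = 4·x + 2   ⇒   f'(x) = 4
  g(x) = x^3 + 2·x^2   ⇒   g'(x) = 3·x^2 + 4·x
  lim(x→∞) f'(x)/g'(x) = lim(x→∞) (4)/(3·x^2 + 4·x)
  = 0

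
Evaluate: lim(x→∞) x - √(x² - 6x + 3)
This is an ∞-∞ indeterminate form.

Combine fractions or rationalize to convert ∞-∞ to 0/0 form:
  lim(x→∞) x - √(x² - 6x + 3) = 3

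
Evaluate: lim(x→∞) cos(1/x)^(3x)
This is an exponential indeterminate form.

For exponential indeterminate forms, take the natural log:
  Let L = lim(x→∞) cos(1/x)^(3x)
  Then ln(L) = lim(x→∞) [exponent × ln(base)]
  Evaluate using L'Hôpital or standard limits, then exponentiate.
  L = 1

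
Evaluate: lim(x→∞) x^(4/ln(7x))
This is an exponential indeterminate form.

For exponential indeterminate forms, take the natural log:
  Let L = lim(x→∞) x^(4/ln(7x))
  Then ln(L) = lim(x→∞) [exponent × ln(base)]
  Evaluate using L'Hôpital or standard limits, then exponentiate.
  L = e^(4)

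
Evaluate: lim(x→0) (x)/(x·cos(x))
This is a 0/0 indeterminate form.

Apply L'Hôpital's rule: differentiate numerator and denominator separately.
  f(x) = x   ⇒   f'(x) = 1
  g(x) = x·cos(x)   ⇒   g'(x) = -x·sin(x) + cos(x)
  lim(x→0) f'(x)/g'(x) = lim(x→0) (1)/(-x·sin(x) + cos(x))
  = 1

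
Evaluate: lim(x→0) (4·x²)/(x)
This is a 0/0 indeterminate form.

Apply L'Hôpital's rule: differentiate numerator and denominator separately.
  f(x) = 4·x^2   ⇒   f'(x) = 8·x
  g(x) = x   ⇒   g'(x) = 1
  lim(x→0) f'(x)/g'(x) = lim(x→0) (8·x)/(1)
  = 0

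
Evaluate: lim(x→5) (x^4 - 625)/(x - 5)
This is a standard limit.

Factor or rationalize the expression:
  lim(x→5) (x^4 - 625)/(x - 5) = 500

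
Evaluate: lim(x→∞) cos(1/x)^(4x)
This is an exponential indeterminate form.

For exponential indeterminate forms, take the natural log:
  Let L = lim(x→∞) cos(1/x)^(4x)
  Then ln(L) = lim(x→∞) [exponent × ln(base)]
  Evaluate using L'Hôpital or standard limits, then exponentiate.
  L = 1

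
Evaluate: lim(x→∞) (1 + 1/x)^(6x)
This is an exponential indeterminate form.

For exponential indeterminate forms, take the natural log:
  Let L = lim(x→∞) (1 + 1/x)^(6x)
  Then ln(L) = lim(x→∞) [exponent × ln(base)]
  Evaluate using L'Hôpital or standard limits, then exponentiate.
  L = e^(6)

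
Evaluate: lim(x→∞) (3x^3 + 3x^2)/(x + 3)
This is an ∞/∞ indeterminate form.

Apply L'Hôpital's rule: differentiate numerator and denominator separately.
  f(x) = 3·x^3 + 3·x^2   ⇒   f'(x) = 9·x^2 + 6·x
  g(x) = x + 3   ⇒   g'(x) = 1
  lim(x→∞) f'(x)/g'(x) = lim(x→∞) (9·x^2 + 6·x)/(1)
  = ∞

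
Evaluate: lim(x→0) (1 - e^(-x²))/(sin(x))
This is a 0/0 indeterminate form.

Apply L'Hôpital's rule: differentiate numerator and denominator separately.
  f(x) = 1 - e^(-x^2)   ⇒   f'(x) = 2·x·e^(-x^2)
  g(x) = sin(x)   ⇒   g'(x) = cos(x)
  lim(x→0) f'(x)/g'(x) = lim(x→0) (2·x·e^(-x^2))/(cos(x))
  = 0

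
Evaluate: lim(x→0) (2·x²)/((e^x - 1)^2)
This is a 0/0 indeterminate form.

Apply L'Hôpital's rule: differentiate numerator and denominator separately.
  f(x) = 2·x^2   ⇒   f'(x) = 4·x
  g(x) = (e^(x) - 1)^2   ⇒   g'(x) = 2·(e^(x) - 1)·e^(x)
  lim(x→0) f'(x)/g'(x) = lim(x→0) (4·x)/(2·(e^(x) - 1)·e^(x))
  = 2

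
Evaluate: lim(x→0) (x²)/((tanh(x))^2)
This is a 0/0 indeterminate form.

Apply L'Hôpital's rule: differentiate numerator and denominator separately.
  f(x) = x^2   ⇒   f'(x) = 2·x
  g(x) = tanh(x)^2   ⇒   g'(x) = (2 - 2·tanh(x)^2)·tanh(x)
  lim(x→0) f'(x)/g'(x) = lim(x→0) (2·x)/((2 - 2·tanh(x)^2)·tanh(x))
  = 1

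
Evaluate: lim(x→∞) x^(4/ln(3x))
This is an exponential indeterminate form.

For exponential indeterminate forms, take the natural log:
  Let L = lim(x→∞) x^(4/ln(3x))
  Then ln(L) = lim(x→∞) [exponent × ln(base)]
  Evaluate using L'Hôpital or standard limits, then exponentiate.
  L = e^(4)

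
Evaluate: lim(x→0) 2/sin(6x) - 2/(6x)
This is an ∞-∞ indeterminate form.

Combine fractions or rationalize to convert ∞-∞ to 0/0 form:
  lim(x→0) 2/sin(6x) - 2/(6x) = 0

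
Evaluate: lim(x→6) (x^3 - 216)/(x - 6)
This is a standard limit.

Factor or rationalize the expression:
  lim(x→6) (x^3 - 216)/(x - 6) = 108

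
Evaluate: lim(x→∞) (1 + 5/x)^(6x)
This is an exponential indeterminate form.

For exponential indeterminate forms, take the natural log:
  Let L = lim(x→∞) (1 + 5/x)^(6x)
  Then ln(L) = lim(x→∞) [exponent × ln(base)]
  Evaluate using L'Hôpital or standard limits, then exponentiate.
  L = e^(30)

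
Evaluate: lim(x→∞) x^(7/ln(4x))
This is an exponential indeterminate form.

For exponential indeterminate forms, take the natural log:
  Let L = lim(x→∞) x^(7/ln(4x))
  Then ln(L) = lim(x→∞) [exponent × ln(base)]
  Evaluate using L'Hôpital or standard limits, then exponentiate.
  L = e^(7)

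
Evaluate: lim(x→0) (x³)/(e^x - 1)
This is a 0/0 indeterminate form.

Apply L'Hôpital's rule: differentiate numerator and denominator separately.
  f(x) = x^3   ⇒   f'(x) = 3·x^2
  g(x) = e^(x) - 1   ⇒   g'(x) = e^(x)
  lim(x→0) f'(x)/g'(x) = lim(x→0) (3·x^2)/(e^(x))
  = 0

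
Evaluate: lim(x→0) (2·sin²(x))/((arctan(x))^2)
This is a 0/0 indeterminate form.

Apply L'Hôpital's rule: differentiate numerator and denominator separately.
  f(x) = 2·sin(x)^2   ⇒   f'(x) = 4·sin(x)·cos(x)
  g(x) = atan(x)^2   ⇒   g'(x) = 2·atan(x)/(x^2 + 1)
  lim(x→0) f'(x)/g'(x) = lim(x→0) (4·sin(x)·cos(x))/(2·atan(x)/(x^2 + 1))
  = 2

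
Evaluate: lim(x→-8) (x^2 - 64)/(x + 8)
This is a standard limit.

Factor or rationalize the expression:
  lim(x→-8) (x^2 - 64)/(x + 8) = -16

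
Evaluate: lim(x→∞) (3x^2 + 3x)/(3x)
This is an ∞/∞ indeterminate form.

Apply L'Hôpital's rule: differentiate numerator and denominator separately.
  f(x) = 3·x^2 + 3·x   ⇒   f'(x) = 6·x + 3
  g(x) = 3·x   ⇒   g'(x) = 3
  lim(x→∞) f'(x)/g'(x) = lim(x→∞) (6·x + 3)/(3)
  = ∞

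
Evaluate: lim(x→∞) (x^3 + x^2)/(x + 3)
This is an ∞/∞ indeterminate form.

Apply L'Hôpital's rule: differentiate numerator and denominator separately.
  f(x) = x^3 + x^2   ⇒   f'(x) = 3·x^2 + 2·x
  g(x) = x + 3   ⇒   g'(x) = 1
  lim(x→∞) f'(x)/g'(x) = lim(x→∞) (3·x^2 + 2·x)/(1)
  = ∞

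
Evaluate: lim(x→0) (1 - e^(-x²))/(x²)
This is a 0/0 indeterminate form.

Apply L'Hôpital's rule: differentiate numerator and denominator separately.
  f(x) = 1 - e^(-x^2)   ⇒   f'(x) = 2·x·e^(-x^2)
  g(x) = x^2   ⇒   g'(x) = 2·x
  lim(x→0) f'(x)/g'(x) = lim(x→0) (2·x·e^(-x^2))/(2·x)
  = 1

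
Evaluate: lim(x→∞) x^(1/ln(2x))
This is an exponential indeterminate form.

For exponential indeterminate forms, take the natural log:
  Let L = lim(x→∞) x^(1/ln(2x))
  Then ln(L) = lim(x→∞) [exponent × ln(base)]
  Evaluate using L'Hôpital or standard limits, then exponentiate.
  L = e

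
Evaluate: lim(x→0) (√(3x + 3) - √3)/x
This is a standard limit.

Factor or rationalize the expression:
  lim(x→0) (√(3x + 3) - √3)/x = sqrt(3)/2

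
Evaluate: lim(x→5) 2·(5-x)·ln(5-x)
This is a 0·∞ indeterminate form.

Rewrite 0·∞ as a quotient (0/0 or ∞/∞ form), then apply L'Hôpital's rule:
  lim(x→5) 2·(5-x)·ln(5-x) = 0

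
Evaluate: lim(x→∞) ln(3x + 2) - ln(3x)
This is an ∞-∞ indeterminate form.

Combine fractions or rationalize to convert ∞-∞ to 0/0 form:
  lim(x→∞) ln(3x + 2) - ln(3x) = 0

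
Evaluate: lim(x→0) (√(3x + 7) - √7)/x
This is a standard limit.

Factor or rationalize the expression:
  lim(x→0) (√(3x + 7) - √7)/x = 3·sqrt(7)/14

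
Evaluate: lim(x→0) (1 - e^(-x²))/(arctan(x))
This is a 0/0 indeterminate form.

Apply L'Hôpital's rule: differentiate numerator and denominator separately.
  f(x) = 1 - e^(-x^2)   ⇒   f'(x) = 2·x·e^(-x^2)
  g(x) = atan(x)   ⇒   g'(x) = 1/(x^2 + 1)
  lim(x→0) f'(x)/g'(x) = lim(x→0) (2·x·e^(-x^2))/(1/(x^2 + 1))
  = 0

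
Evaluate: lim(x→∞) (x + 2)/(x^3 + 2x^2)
This is an ∞/∞ indeterminate form.

Apply L'Hôpital's rule: differentiate numerator and denominator separately.
  f(x) = x + 2   ⇒   f'(x) = 1
  g(x) = x^3 + 2·x^2   ⇒   g'(x) = 3·x^2 + 4·x
  lim(x→∞) f'(x)/g'(x) = lim(x→∞) (1)/(3·x^2 + 4·x)
  = 0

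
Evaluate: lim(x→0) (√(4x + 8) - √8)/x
This is a standard limit.

Factor or rationalize the expression:
  lim(x→0) (√(4x + 8) - √8)/x = sqrt(2)/2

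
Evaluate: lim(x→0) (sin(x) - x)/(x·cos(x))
This is a 0/0 indeterminate form.

Apply L'Hôpital's rule: differentiate numerator and denominator separately.
  f(x) = -x + sin(x)   ⇒   f'(x) = cos(x) - 1
  g(x) = x·cos(x)   ⇒   g'(x) = -x·sin(x) + cos(x)
  lim(x→0) f'(x)/g'(x) = lim(x→0) (cos(x) - 1)/(-x·sin(x) + cos(x))
  = 0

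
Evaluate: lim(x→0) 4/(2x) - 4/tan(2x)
This is an ∞-∞ indeterminate form.

Combine fractions or rationalize to convert ∞-∞ to 0/0 form:
  lim(x→0) 4/(2x) - 4/tan(2x) = 0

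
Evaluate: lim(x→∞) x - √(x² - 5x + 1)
This is an ∞-∞ indeterminate form.

Combine fractions or rationalize to convert ∞-∞ to 0/0 form:
  lim(x→∞) x - √(x² - 5x + 1) = 5/2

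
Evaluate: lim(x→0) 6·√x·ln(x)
This is a 0·∞ indeterminate form.

Rewrite 0·∞ as a quotient (0/0 or ∞/∞ form), then apply L'Hôpital's rule:
  lim(x→0) 6·√x·ln(x) = 0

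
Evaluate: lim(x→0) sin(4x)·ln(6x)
This is a 0·∞ indeterminate form.

Rewrite 0·∞ as a quotient (0/0 or ∞/∞ form), then apply L'Hôpital's rule:
  lim(x→0) sin(4x)·ln(6x) = 0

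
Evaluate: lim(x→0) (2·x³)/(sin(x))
This is a 0/0 indeterminate form.

Apply L'Hôpital's rule: differentiate numerator and denominator separately.
  f(x) = 2·x^3   ⇒   f'(x) = 6·x^2
  g(x) = sin(x)   ⇒   g'(x) = cos(x)
  lim(x→0) f'(x)/g'(x) = lim(x→0) (6·x^2)/(cos(x))
  = 0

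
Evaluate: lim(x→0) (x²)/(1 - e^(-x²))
This is a 0/0 indeterminate form.

Apply L'Hôpital's rule: differentiate numerator and denominator separately.
  f(x) = x^2   ⇒   f'(x) = 2·x
  g(x) = 1 - e^(-x^2)   ⇒   g'(x) = 2·x·e^(-x^2)
  lim(x→0) f'(x)/g'(x) = lim(x→0) (2·x)/(2·x·e^(-x^2))
  = 1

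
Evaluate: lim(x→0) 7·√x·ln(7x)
This is a 0·∞ indeterminate form.

Rewrite 0·∞ as a quotient (0/0 or ∞/∞ form), then apply L'Hôpital's rule:
  lim(x→0) 7·√x·ln(7x) = 0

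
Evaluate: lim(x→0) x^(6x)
This is an exponential indeterminate form.

For exponential indeterminate forms, take the natural log:
  Let L = lim(x→0) x^(6x)
  Then ln(L) = lim(x→0) [exponent × ln(base)]
  Evaluate using L'Hôpital or standard limits, then exponentiate.
  L = 1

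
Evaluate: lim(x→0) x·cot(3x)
This is a 0·∞ indeterminate form.

Rewrite 0·∞ as a quotient (0/0 or ∞/∞ form), then apply L'Hôpital's rule:
  lim(x→0) x·cot(3x) = 1/3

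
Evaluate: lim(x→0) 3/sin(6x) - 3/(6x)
This is an ∞-∞ indeterminate form.

Combine fractions or rationalize to convert ∞-∞ to 0/0 form:
  lim(x→0) 3/sin(6x) - 3/(6x) = 0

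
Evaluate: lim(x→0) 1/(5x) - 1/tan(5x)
This is an ∞-∞ indeterminate form.

Combine fractions or rationalize to convert ∞-∞ to 0/0 form:
  lim(x→0) 1/(5x) - 1/tan(5x) = 0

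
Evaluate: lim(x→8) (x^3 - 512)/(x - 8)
This is a standard limit.

Factor or rationalize the expression:
  lim(x→8) (x^3 - 512)/(x - 8) = 192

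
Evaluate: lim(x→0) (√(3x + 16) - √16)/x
This is a standard limit.

Factor or rationalize the expression:
  lim(x→0) (√(3x + 16) - √16)/x = 3/8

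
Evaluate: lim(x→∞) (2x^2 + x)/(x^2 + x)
This is an ∞/∞ indeterminate form.

Apply L'Hôpital's rule: differentiate numerator and denominator separately.
  f(x) = 2·x^2 + x   ⇒   f'(x) = 4·x + 1
  g(x) = x^2 + x   ⇒   g'(x) = 2·x + 1
  lim(x→∞) f'(x)/g'(x) = lim(x→∞) (4·x + 1)/(2·x + 1)
  = 2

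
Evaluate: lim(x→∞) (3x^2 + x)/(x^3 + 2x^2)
This is an ∞/∞ indeterminate form.

Apply L'Hôpital's rule: differentiate numerator and denominator separately.
  f(x) = 3·x^2 + x   ⇒   f'(x) = 6·x + 1
  g(x) = x^3 + 2·x^2   ⇒   g'(x) = 3·x^2 + 4·x
  lim(x→∞) f'(x)/g'(x) = lim(x→∞) (6·x + 1)/(3·x^2 + 4·x)
  = 0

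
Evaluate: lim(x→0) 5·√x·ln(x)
This is a 0·∞ indeterminate form.

Rewrite 0·∞ as a quotient (0/0 or ∞/∞ form), then apply L'Hôpital's rule:
  lim(x→0) 5·√x·ln(x) = 0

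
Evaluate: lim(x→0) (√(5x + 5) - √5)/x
This is a standard limit.

Factor or rationalize the expression:
  lim(x→0) (√(5x + 5) - √5)/x = sqrt(5)/2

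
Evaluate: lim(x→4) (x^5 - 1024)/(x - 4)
This is a standard limit.

Factor or rationalize the expression:
  lim(x→4) (x^5 - 1024)/(x - 4) = 1280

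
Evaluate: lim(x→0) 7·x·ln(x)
This is a 0·∞ indeterminate form.

Rewrite 0·∞ as a quotient (0/0 or ∞/∞ form), then apply L'Hôpital's rule:
  lim(x→0) 7·x·ln(x) = 0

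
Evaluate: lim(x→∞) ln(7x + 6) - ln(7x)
This is an ∞-∞ indeterminate form.

Combine fractions or rationalize to convert ∞-∞ to 0/0 form:
  lim(x→∞) ln(7x + 6) - ln(7x) = 0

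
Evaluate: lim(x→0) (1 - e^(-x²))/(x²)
This is a 0/0 indeterminate form.

Apply L'Hôpital's rule: differentiate numerator and denominator separately.
  f(x) = 1 - e^(-x^2)   ⇒   f'(x) = 2·x·e^(-x^2)
  g(x) = x^2   ⇒   g'(x) = 2·x
  lim(x→0) f'(x)/g'(x) = lim(x→0) (2·x·e^(-x^2))/(2·x)
  = 1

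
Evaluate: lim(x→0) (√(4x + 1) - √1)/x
This is a standard limit.

Factor or rationalize the expression:
  lim(x→0) (√(4x + 1) - √1)/x = 2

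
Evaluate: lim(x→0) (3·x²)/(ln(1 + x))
This is a 0/0 indeterminate form.

Apply L'Hôpital's rule: differentiate numerator and denominator separately.
  f(x) = 3·x^2   ⇒   f'(x) = 6·x
  g(x) = ln(x + 1)   ⇒   g'(x) = 1/(x + 1)
  lim(x→0) f'(x)/g'(x) = lim(x→0) (6·x)/(1/(x + 1))
  = 0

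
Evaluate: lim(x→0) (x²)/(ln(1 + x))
This is a 0/0 indeterminate form.

Apply L'Hôpital's rule: differentiate numerator and denominator separately.
  f(x) = x^2   ⇒   f'(x) = 2·x
  g(x) = ln(x + 1)   ⇒   g'(x) = 1/(x + 1)
  lim(x→0) f'(x)/g'(x) = lim(x→0) (2·x)/(1/(x + 1))
  = 0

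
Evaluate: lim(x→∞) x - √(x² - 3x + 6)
This is an ∞-∞ indeterminate form.

Combine fractions or rationalize to convert ∞-∞ to 0/0 form:
  lim(x→∞) x - √(x² - 3x + 6) = 3/2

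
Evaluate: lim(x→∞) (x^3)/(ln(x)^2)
This is an ∞/∞ indeterminate form.

Apply L'Hôpital's rule: differentiate numerator and denominator separately.
  f(x) = x^3   ⇒   f'(x) = 3·x^2
  g(x) = ln(x)^2   ⇒   g'(x) = 2·ln(x)/x
  lim(x→∞) f'(x)/g'(x) = lim(x→∞) (3·x^2)/(2·ln(x)/x)
  = ∞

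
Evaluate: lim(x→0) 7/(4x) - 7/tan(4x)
This is an ∞-∞ indeterminate form.

Combine fractions or rationalize to convert ∞-∞ to 0/0 form:
  lim(x→0) 7/(4x) - 7/tan(4x) = 0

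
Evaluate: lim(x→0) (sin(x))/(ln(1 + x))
This is a 0/0 indeterminate form.

Apply L'Hôpital's rule: differentiate numerator and denominator separately.
  f(x) = sin(x)   ⇒   f'(x) = cos(x)
  g(x) = ln(x + 1)   ⇒   g'(x) = 1/(x + 1)
  lim(x→0) f'(x)/g'(x) = lim(x→0) (cos(x))/(1/(x + 1))
  = 1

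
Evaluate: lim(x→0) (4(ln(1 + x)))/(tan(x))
This is a 0/0 indeterminate form.

Apply L'Hôpital's rule: differentiate numerator and denominator separately.
  f(x) = 4·ln(x + 1)   ⇒   f'(x) = 4/(x + 1)
  g(x) = tan(x)   ⇒   g'(x) = tan(x)^2 + 1
  lim(x→0) f'(x)/g'(x) = lim(x→0) (4/(x + 1))/(tan(x)^2 + 1)
  = 4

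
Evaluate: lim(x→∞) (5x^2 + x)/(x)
This is an ∞/∞ indeterminate form.

Apply L'Hôpital's rule: differentiate numerator and denominator separately.
  f(x) = 5·x^2 + x   ⇒   f'(x) = 10·x + 1
  g(x) = x   ⇒   g'(x) = 1
  lim(x→∞) f'(x)/g'(x) = lim(x→∞) (10·x + 1)/(1)
  = ∞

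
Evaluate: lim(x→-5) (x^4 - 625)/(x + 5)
This is a standard limit.

Factor or rationalize the expression:
  lim(x→-5) (x^4 - 625)/(x + 5) = -500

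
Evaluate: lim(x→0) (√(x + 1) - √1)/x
This is a standard limit.

Factor or rationalize the expression:
  lim(x→0) (√(x + 1) - √1)/x = 1/2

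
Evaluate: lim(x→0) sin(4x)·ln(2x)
This is a 0·∞ indeterminate form.

Rewrite 0·∞ as a quotient (0/0 or ∞/∞ form), then apply L'Hôpital's rule:
  lim(x→0) sin(4x)·ln(2x) = 0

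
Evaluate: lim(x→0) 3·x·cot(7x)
This is a 0·∞ indeterminate form.

Rewrite 0·∞ as a quotient (0/0 or ∞/∞ form), then apply L'Hôpital's rule:
  lim(x→0) 3·x·cot(7x) = 3/7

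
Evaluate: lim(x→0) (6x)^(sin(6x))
This is an exponential indeterminate form.

For exponential indeterminate forms, take the natural log:
  Let L = lim(x→0) (6x)^(sin(6x))
  Then ln(L) = lim(x→0) [exponent × ln(base)]
  Evaluate using L'Hôpital or standard limits, then exponentiate.
  L = 1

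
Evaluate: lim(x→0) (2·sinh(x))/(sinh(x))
This is a 0/0 indeterminate form.

Apply L'Hôpital's rule: differentiate numerator and denominator separately.
  f(x) = 2·sinh(x)   ⇒   f'(x) = 2·cosh(x)
  g(x) = sinh(x)   ⇒   g'(x) = cosh(x)
  lim(x→0) f'(x)/g'(x) = lim(x→0) (2·cosh(x))/(cosh(x))
  = 2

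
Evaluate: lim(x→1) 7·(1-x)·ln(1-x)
This is a 0·∞ indeterminate form.

Rewrite 0·∞ as a quotient (0/0 or ∞/∞ form), then apply L'Hôpital's rule:
  lim(x→1) 7·(1-x)·ln(1-x) = 0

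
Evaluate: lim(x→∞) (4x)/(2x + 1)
This is an ∞/∞ indeterminate form.

Apply L'Hôpital's rule: differentiate numerator and denominator separately.
  f(x) = 4·x   ⇒   f'(x) = 4
  g(x) = 2·x + 1   ⇒   g'(x) = 2
  lim(x→∞) f'(x)/g'(x) = lim(x→∞) (4)/(2)
  = 2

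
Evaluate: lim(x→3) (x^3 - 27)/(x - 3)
This is a standard limit.

Factor or rationalize the expression:
  lim(x→3) (x^3 - 27)/(x - 3) = 27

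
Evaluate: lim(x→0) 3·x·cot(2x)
This is a 0·∞ indeterminate form.

Rewrite 0·∞ as a quotient (0/0 or ∞/∞ form), then apply L'Hôpital's rule:
  lim(x→0) 3·x·cot(2x) = 3/2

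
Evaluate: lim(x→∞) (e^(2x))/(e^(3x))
This is an ∞/∞ indeterminate form.

Apply L'Hôpital's rule: differentiate numerator and denominator separately.
  f(x) = e^(2·x)   ⇒   f'(x) = 2·e^(2·x)
  g(x) = e^(3·x)   ⇒   g'(x) = 3·e^(3·x)
  lim(x→∞) f'(x)/g'(x) = lim(x→∞) (2·e^(2·x))/(3·e^(3·x))
  = 0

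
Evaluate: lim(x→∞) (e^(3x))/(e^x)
This is an ∞/∞ indeterminate form.

Apply L'Hôpital's rule: differentiate numerator and denominator separately.
  f(x) = e^(3·x)   ⇒   f'(x) = 3·e^(3·x)
  g(x) = e^(x)   ⇒   g'(x) = e^(x)
  lim(x→∞) f'(x)/g'(x) = lim(x→∞) (3·e^(3·x))/(e^(x))
  = ∞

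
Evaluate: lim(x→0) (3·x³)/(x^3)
This is a 0/0 indeterminate form.

Apply L'Hôpital's rule: differentiate numerator and denominator separately.
  f(x) = 3·x^3   ⇒   f'(x) = 9·x^2
  g(x) = x^3   ⇒   g'(x) = 3·x^2
  lim(x→0) f'(x)/g'(x) = lim(x→0) (9·x^2)/(3·x^2)
  = 3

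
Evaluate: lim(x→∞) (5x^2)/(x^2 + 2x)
This is an ∞/∞ indeterminate form.

Apply L'Hôpital's rule: differentiate numerator and denominator separately.
  f(x) = 5·x^2   ⇒   f'(x) = 10·x
  g(x) = x^2 + 2·x   ⇒   g'(x) = 2·x + 2
  lim(x→∞) f'(x)/g'(x) = lim(x→∞) (10·x)/(2·x + 2)
  = 5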